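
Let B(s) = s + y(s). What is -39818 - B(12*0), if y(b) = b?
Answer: -39818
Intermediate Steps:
B(s) = 2*s (B(s) = s + s = 2*s)
-39818 - B(12*0) = -39818 - 2*12*0 = -39818 - 2*0 = -39818 - 1*0 = -39818 + 0 = -39818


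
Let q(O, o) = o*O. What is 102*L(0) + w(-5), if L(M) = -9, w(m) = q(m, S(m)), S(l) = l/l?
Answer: -923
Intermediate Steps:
S(l) = 1
q(O, o) = O*o
w(m) = m (w(m) = m*1 = m)
102*L(0) + w(-5) = 102*(-9) - 5 = -918 - 5 = -923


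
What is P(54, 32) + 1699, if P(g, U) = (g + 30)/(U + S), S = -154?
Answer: 103597/61 ≈ 1698.3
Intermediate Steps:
P(g, U) = (30 + g)/(-154 + U) (P(g, U) = (g + 30)/(U - 154) = (30 + g)/(-154 + U))
P(54, 32) + 1699 = (30 + 54)/(-154 + 32) + 1699 = 84/(-122) + 1699 = -1/122*84 + 1699 = -42/61 + 1699 = 103597/61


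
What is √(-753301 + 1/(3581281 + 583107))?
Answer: I*√3265960480874811339/2082194 ≈ 867.93*I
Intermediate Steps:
√(-753301 + 1/(3581281 + 583107)) = √(-753301 + 1/4164388) = √(-3137037644787/4164388) = I*√3265960480874811339/2082194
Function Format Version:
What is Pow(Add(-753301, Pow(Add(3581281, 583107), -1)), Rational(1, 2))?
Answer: Mul(Rational(1, 2082194), I, Pow(3265960480874811339, Rational(1, 2))) ≈ Mul(867.93, I)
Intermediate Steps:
Pow(Add(-753301, Pow(Add(3581281, 583107), -1)), Rational(1, 2)) = Pow(Add(-753301, Pow(4164388, -1)), Rational(1, 2)) = Pow(Add(-753301, Rational(1, 4164388)), Rational(1, 2)) = Pow(Rational(-3137037644787, 4164388), Rational(1, 2)) = Mul(Rational(1, 2082194), I, Pow(3265960480874811339, Rational(1, 2)))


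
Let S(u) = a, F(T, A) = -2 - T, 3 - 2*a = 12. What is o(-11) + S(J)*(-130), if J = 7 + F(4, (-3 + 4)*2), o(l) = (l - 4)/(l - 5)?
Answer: 9375/16 ≈ 585.94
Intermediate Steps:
o(l) = (-4 + l)/(-5 + l)
a = -9/2 (a = 3/2 - ½*12 = 3/2 - 6 = -9/2 ≈ -4.5000)
J = 1 (J = 7 + (-2 - 1*4) = 7 + (-2 - 4) = 7 - 6 = 1)
S(u) = -9/2
o(-11) + S(J)*(-130) = (-4 - 11)/(-5 - 11) - 9/2*(-130) = -15/(-16) + 585 = -1/16*(-15) + 585 = 15/16 + 585 = 9375/16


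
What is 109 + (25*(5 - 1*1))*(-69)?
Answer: -6791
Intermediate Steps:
109 + (25*(5 - 1*1))*(-69) = 109 + (25*(5 - 1))*(-69) = 109 + (25*4)*(-69) = 109 + 100*(-69) = 109 - 6900 = -6791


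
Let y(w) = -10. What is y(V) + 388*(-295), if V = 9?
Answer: -114470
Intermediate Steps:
y(V) + 388*(-295) = -10 + 388*(-295) = -10 - 114460 = -114470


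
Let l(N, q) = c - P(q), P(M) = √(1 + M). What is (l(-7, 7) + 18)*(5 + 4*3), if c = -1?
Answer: 289 - 34*√2 ≈ 240.92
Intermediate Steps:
l(N, q) = -1 - √(1 + q)
(l(-7, 7) + 18)*(5 + 4*3) = ((-1 - √(1 + 7)) + 18)*(5 + 4*3) = ((-1 - √8) + 18)*(5 + 12) = ((-1 - 2*√2) + 18)*17 = (17 - 2*√2)*17 = 289 - 34*√2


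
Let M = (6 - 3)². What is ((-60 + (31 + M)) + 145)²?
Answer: 15625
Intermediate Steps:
M = 9 (M = 3² = 9)
((-60 + (31 + M)) + 145)² = ((-60 + (31 + 9)) + 145)² = ((-60 + 40) + 145)² = (-20 + 145)² = 125² = 15625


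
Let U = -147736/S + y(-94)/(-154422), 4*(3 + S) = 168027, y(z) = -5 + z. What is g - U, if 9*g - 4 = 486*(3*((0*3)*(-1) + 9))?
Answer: 549723027587/376017570 ≈ 1462.0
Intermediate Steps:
S = 168015/4 (S = -3 + (¼)*168027 = -3 + 168027/4 = 168015/4 ≈ 42004.)
U = -440763869/125339190 (U = -147736/168015/4 + (-5 - 94)/(-154422) = -147736*4/168015 - 99*(-1/154422) = -590944/168015 + 11/17158 = -440763869/125339190 ≈ -3.5166)
g = 13126/9 (g = 4/9 + (486*(3*((0*3)*(-1) + 9)))/9 = 4/9 + (486*(3*(0*(-1) + 9)))/9 = 4/9 + (486*(3*(0 + 9)))/9 = 4/9 + (486*(3*9))/9 = 4/9 + (486*27)/9 = 4/9 + (⅑)*13122 = 4/9 + 1458 = 13126/9 ≈ 1458.4)
g - U = 13126/9 - 1*(-440763869/125339190) = 13126/9 + 440763869/125339190 = 549723027587/376017570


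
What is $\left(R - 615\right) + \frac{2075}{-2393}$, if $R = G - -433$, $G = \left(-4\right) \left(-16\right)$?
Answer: $- \frac{284449}{2393} \approx -118.87$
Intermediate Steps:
$G = 64$
$R = 497$ ($R = 64 - -433 = 64 + 433 = 497$)
$\left(R - 615\right) + \frac{2075}{-2393} = \left(497 - 615\right) + \frac{2075}{-2393} = -118 + 2075 \left(- \frac{1}{2393}\right) = -118 - \frac{2075}{2393} = - \frac{284449}{2393}$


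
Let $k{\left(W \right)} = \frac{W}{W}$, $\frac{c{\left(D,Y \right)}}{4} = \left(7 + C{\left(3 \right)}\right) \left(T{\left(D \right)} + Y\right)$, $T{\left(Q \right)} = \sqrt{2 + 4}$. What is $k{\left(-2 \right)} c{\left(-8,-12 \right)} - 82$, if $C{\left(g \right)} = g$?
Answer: $-562 + 40 \sqrt{6} \approx -464.02$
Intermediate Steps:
$T{\left(Q \right)} = \sqrt{6}$
$c{\left(D,Y \right)} = 40 Y + 40 \sqrt{6}$ ($c{\left(D,Y \right)} = 4 \left(7 + 3\right) \left(\sqrt{6} + Y\right) = 4 \cdot 10 \left(Y + \sqrt{6}\right) = 4 \left(10 Y + 10 \sqrt{6}\right) = 40 Y + 40 \sqrt{6}$)
$k{\left(W \right)} = 1$
$k{\left(-2 \right)} c{\left(-8,-12 \right)} - 82 = 1 \left(40 \left(-12\right) + 40 \sqrt{6}\right) - 82 = 1 \left(-480 + 40 \sqrt{6}\right) - 82 = \left(-480 + 40 \sqrt{6}\right) - 82 = -562 + 40 \sqrt{6}$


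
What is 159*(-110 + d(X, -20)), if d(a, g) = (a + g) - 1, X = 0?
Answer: -20829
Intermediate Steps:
d(a, g) = -1 + a + g
159*(-110 + d(X, -20)) = 159*(-110 + (-1 + 0 - 20)) = 159*(-110 - 21) = 159*(-131) = -20829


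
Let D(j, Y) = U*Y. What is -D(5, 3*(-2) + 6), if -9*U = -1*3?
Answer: 0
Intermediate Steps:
U = ⅓ (U = -(-1)*3/9 = -⅑*(-3) = ⅓ ≈ 0.33333)
D(j, Y) = Y/3
-D(5, 3*(-2) + 6) = -(3*(-2) + 6)/3 = -(-6 + 6)/3 = -0/3 = -1*0 = 0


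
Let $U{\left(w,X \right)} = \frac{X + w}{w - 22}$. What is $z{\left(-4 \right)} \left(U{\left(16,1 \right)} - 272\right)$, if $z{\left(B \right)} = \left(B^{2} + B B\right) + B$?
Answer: $- \frac{23086}{3} \approx -7695.3$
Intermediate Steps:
$U{\left(w,X \right)} = \frac{X + w}{-22 + w}$
$z{\left(B \right)} = B + 2 B^{2}$ ($z{\left(B \right)} = \left(B^{2} + B^{2}\right) + B = 2 B^{2} + B = B + 2 B^{2}$)
$z{\left(-4 \right)} \left(U{\left(16,1 \right)} - 272\right) = - 4 \left(1 + 2 \left(-4\right)\right) \left(\frac{1 + 16}{-22 + 16} - 272\right) = - 4 \left(1 - 8\right) \left(\frac{1}{-6} \cdot 17 - 272\right) = \left(-4\right) \left(-7\right) \left(\left(- \frac{1}{6}\right) 17 - 272\right) = 28 \left(- \frac{17}{6} - 272\right) = 28 \left(- \frac{1649}{6}\right) = - \frac{23086}{3}$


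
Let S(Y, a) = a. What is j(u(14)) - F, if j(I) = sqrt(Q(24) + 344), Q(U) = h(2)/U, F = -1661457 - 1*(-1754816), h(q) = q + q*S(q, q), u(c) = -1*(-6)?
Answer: -93359 + 9*sqrt(17)/2 ≈ -93341.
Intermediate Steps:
u(c) = 6
h(q) = q + q**2 (h(q) = q + q*q = q + q**2)
F = 93359 (F = -1661457 + 1754816 = 93359)
Q(U) = 6/U (Q(U) = (2*(1 + 2))/U = (2*3)/U = 6/U)
j(I) = 9*sqrt(17)/2 (j(I) = sqrt(6/24 + 344) = sqrt(6*(1/24) + 344) = sqrt(1/4 + 344) = sqrt(1377/4) = 9*sqrt(17)/2)
j(u(14)) - F = 9*sqrt(17)/2 - 1*93359 = 9*sqrt(17)/2 - 93359 = -93359 + 9*sqrt(17)/2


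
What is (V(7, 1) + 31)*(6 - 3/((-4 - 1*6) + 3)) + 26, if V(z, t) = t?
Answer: 1622/7 ≈ 231.71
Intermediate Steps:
(V(7, 1) + 31)*(6 - 3/((-4 - 1*6) + 3)) + 26 = (1 + 31)*(6 - 3/((-4 - 1*6) + 3)) + 26 = 32*(6 - 3/((-4 - 6) + 3)) + 26 = 32*(6 - 3/(-10 + 3)) + 26 = 32*(6 - 3/(-7)) + 26 = 32*(6 - 3*(-⅐)) + 26 = 32*(6 + 3/7) + 26 = 32*(45/7) + 26 = 1440/7 + 26 = 1622/7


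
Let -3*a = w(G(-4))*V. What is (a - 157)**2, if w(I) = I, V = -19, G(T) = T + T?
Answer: 388129/9 ≈ 43125.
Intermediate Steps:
G(T) = 2*T
a = -152/3 (a = -2*(-4)*(-19)/3 = -(-8)*(-19)/3 = -1/3*152 = -152/3 ≈ -50.667)
(a - 157)**2 = (-152/3 - 157)**2 = (-623/3)**2 = 388129/9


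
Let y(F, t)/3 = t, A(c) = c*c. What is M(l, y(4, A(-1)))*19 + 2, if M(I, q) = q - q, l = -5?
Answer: 2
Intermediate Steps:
A(c) = c**2
y(F, t) = 3*t
M(I, q) = 0
M(l, y(4, A(-1)))*19 + 2 = 0*19 + 2 = 0 + 2 = 2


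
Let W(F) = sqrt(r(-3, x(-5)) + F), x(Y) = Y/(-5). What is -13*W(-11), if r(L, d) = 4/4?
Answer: -13*I*sqrt(10) ≈ -41.11*I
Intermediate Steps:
x(Y) = -Y/5 (x(Y) = Y*(-1/5) = -Y/5)
r(L, d) = 1 (r(L, d) = 4*(1/4) = 1)
W(F) = sqrt(1 + F)
-13*W(-11) = -13*sqrt(1 - 11) = -13*I*sqrt(10)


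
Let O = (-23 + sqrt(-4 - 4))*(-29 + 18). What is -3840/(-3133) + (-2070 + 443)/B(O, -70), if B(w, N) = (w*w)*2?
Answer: (85493760*sqrt(2) + 479057489*I)/(758186*(92*sqrt(2) + 521*I)) ≈ 1.2135 - 0.0030334*I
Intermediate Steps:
O = 253 - 22*I*sqrt(2) (O = (-23 + sqrt(-8))*(-11) = (-23 + 2*I*sqrt(2))*(-11) = 253 - 22*I*sqrt(2) ≈ 253.0 - 31.113*I)
B(w, N) = 2*w**2 (B(w, N) = w**2*2 = 2*w**2)
-3840/(-3133) + (-2070 + 443)/B(O, -70) = -3840/(-3133) + (-2070 + 443)/((2*(253 - 22*I*sqrt(2))**2)) = -3840*(-1/3133) - 1627/(2*(253 - 22*I*sqrt(2))**2) = 3840/3133 - 1627/(2*(253 - 22*I*sqrt(2))**2)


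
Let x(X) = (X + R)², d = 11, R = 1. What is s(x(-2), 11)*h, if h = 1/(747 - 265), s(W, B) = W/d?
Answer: 1/5302 ≈ 0.00018861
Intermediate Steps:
x(X) = (1 + X)² (x(X) = (X + 1)² = (1 + X)²)
s(W, B) = W/11
h = 1/482 ≈ 0.0020747
s(x(-2), 11)*h = ((1 - 2)²/11)*(1/482) = ((1/11)*(-1)²)*(1/482) = ((1/11)*1)*(1/482) = (1/11)*(1/482) = 1/5302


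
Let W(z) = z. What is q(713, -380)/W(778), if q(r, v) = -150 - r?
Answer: -863/778 ≈ -1.1093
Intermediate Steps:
q(713, -380)/W(778) = (-150 - 1*713)/778 = (-150 - 713)*(1/778) = -863*1/778 = -863/778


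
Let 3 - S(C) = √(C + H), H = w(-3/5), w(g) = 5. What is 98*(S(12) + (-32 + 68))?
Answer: 3822 - 98*√17 ≈ 3417.9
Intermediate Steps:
H = 5
S(C) = 3 - √(5 + C) (S(C) = 3 - √(C + 5) = 3 - √(5 + C))
98*(S(12) + (-32 + 68)) = 98*((3 - √(5 + 12)) + (-32 + 68)) = 98*((3 - √17) + 36) = 98*(39 - √17) = 3822 - 98*√17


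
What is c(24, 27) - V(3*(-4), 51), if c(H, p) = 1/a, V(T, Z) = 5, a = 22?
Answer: -109/22 ≈ -4.9545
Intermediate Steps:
c(H, p) = 1/22
c(24, 27) - V(3*(-4), 51) = 1/22 - 1*5 = 1/22 - 5 = -109/22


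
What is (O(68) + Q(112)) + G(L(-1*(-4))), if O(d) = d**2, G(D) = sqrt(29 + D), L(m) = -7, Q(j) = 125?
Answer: 4749 + sqrt(22) ≈ 4753.7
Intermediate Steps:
(O(68) + Q(112)) + G(L(-1*(-4))) = (68**2 + 125) + sqrt(29 - 7) = (4624 + 125) + sqrt(22) = 4749 + sqrt(22)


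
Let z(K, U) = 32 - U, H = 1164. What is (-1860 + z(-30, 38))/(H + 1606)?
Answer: -933/1385 ≈ -0.67365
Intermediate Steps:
(-1860 + z(-30, 38))/(H + 1606) = (-1860 + (32 - 1*38))/(1164 + 1606) = (-1860 + (32 - 38))/2770 = (-1860 - 6)*(1/2770) = -1866*1/2770 = -933/1385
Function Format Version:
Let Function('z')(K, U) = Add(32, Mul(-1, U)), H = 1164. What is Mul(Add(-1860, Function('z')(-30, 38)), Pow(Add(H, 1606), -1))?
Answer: Rational(-933, 1385) ≈ -0.67365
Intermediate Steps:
Mul(Add(-1860, Function('z')(-30, 38)), Pow(Add(H, 1606), -1)) = Mul(Add(-1860, Add(32, Mul(-1, 38))), Pow(Add(1164, 1606), -1)) = Mul(Add(-1860, Add(32, -38)), Pow(2770, -1)) = Mul(Add(-1860, -6), Rational(1, 2770)) = Mul(-1866, Rational(1, 2770)) = Rational(-933, 1385)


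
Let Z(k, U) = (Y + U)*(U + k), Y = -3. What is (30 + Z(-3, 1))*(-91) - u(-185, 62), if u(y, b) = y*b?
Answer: 8376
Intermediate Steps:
Z(k, U) = (-3 + U)*(U + k)
u(y, b) = b*y
(30 + Z(-3, 1))*(-91) - u(-185, 62) = (30 + (1² - 3*1 - 3*(-3) + 1*(-3)))*(-91) - 62*(-185) = (30 + (1 - 3 + 9 - 3))*(-91) - 1*(-11470) = (30 + 4)*(-91) + 11470 = 34*(-91) + 11470 = -3094 + 11470 = 8376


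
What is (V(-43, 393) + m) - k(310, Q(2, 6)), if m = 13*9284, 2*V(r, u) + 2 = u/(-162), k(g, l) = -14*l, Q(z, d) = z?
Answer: 13037521/108 ≈ 1.2072e+5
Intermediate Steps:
V(r, u) = -1 - u/324 (V(r, u) = -1 + (u/(-162))/2 = -1 + (u*(-1/162))/2 = -1 + (-u/162)/2 = -1 - u/324)
m = 120692
(V(-43, 393) + m) - k(310, Q(2, 6)) = ((-1 - 1/324*393) + 120692) - (-14)*2 = ((-1 - 131/108) + 120692) - 1*(-28) = (-239/108 + 120692) + 28 = 13034497/108 + 28 = 13037521/108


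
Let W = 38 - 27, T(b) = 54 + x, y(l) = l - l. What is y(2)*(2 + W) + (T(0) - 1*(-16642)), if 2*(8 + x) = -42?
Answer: 16667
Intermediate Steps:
x = -29 (x = -8 + (½)*(-42) = -8 - 21 = -29)
y(l) = 0
T(b) = 25 (T(b) = 54 - 29 = 25)
W = 11
y(2)*(2 + W) + (T(0) - 1*(-16642)) = 0*(2 + 11) + (25 - 1*(-16642)) = 0*13 + (25 + 16642) = 0 + 16667 = 16667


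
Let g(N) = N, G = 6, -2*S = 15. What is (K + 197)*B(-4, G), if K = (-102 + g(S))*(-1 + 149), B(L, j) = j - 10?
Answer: 64036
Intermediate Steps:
S = -15/2 (S = -½*15 = -15/2 ≈ -7.5000)
B(L, j) = -10 + j
K = -16206 (K = (-102 - 15/2)*(-1 + 149) = -219/2*148 = -16206)
(K + 197)*B(-4, G) = (-16206 + 197)*(-10 + 6) = -16009*(-4) = 64036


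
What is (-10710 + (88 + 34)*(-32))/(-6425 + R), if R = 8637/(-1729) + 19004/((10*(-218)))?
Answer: 13770845270/6067231269 ≈ 2.2697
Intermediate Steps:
R = -12921644/942305 (R = 8637*(-1/1729) + 19004/(-2180) = -8637/1729 + 19004*(-1/2180) = -8637/1729 - 4751/545 = -12921644/942305 ≈ -13.713)
(-10710 + (88 + 34)*(-32))/(-6425 + R) = (-10710 + (88 + 34)*(-32))/(-6425 - 12921644/942305) = (-10710 + 122*(-32))/(-6067231269/942305) = (-10710 - 3904)*(-942305/6067231269) = -14614*(-942305/6067231269) = 13770845270/6067231269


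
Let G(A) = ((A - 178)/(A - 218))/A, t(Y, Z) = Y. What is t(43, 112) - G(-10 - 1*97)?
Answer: 299122/6955 ≈ 43.008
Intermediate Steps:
G(A) = (-178 + A)/(A*(-218 + A)) (G(A) = ((-178 + A)/(-218 + A))/A = (-178 + A)/(A*(-218 + A)))
t(43, 112) - G(-10 - 1*97) = 43 - (-178 + (-10 - 1*97))/((-10 - 1*97)*(-218 + (-10 - 1*97))) = 43 - (-178 + (-10 - 97))/((-10 - 97)*(-218 + (-10 - 97))) = 43 - (-178 - 107)/((-107)*(-218 - 107)) = 43 - (-1)*(-285)/(107*(-325)) = 43 - (-1)*(-1)*(-285)/(107*325) = 43 - 1*(-57/6955) = 43 + 57/6955 = 299122/6955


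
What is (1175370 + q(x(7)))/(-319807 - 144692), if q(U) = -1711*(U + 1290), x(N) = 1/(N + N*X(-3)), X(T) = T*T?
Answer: 72229111/32514930 ≈ 2.2214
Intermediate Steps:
X(T) = T**2
x(N) = 1/(10*N) (x(N) = 1/(N + N*(-3)**2) = 1/(N + N*9) = 1/(N + 9*N) = 1/(10*N))
q(U) = -2207190 - 1711*U (q(U) = -1711*(1290 + U) = -2207190 - 1711*U)
(1175370 + q(x(7)))/(-319807 - 144692) = (1175370 + (-2207190 - 1711/(10*7)))/(-319807 - 144692) = (1175370 + (-2207190 - 1711/(10*7)))/(-464499) = (1175370 + (-2207190 - 1711*1/70))*(-1/464499) = (1175370 + (-2207190 - 1711/70))*(-1/464499) = (1175370 - 154505011/70)*(-1/464499) = -72229111/70*(-1/464499) = 72229111/32514930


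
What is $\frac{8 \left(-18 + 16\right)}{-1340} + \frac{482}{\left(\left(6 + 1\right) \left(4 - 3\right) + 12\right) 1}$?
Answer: $\frac{161546}{6365} \approx 25.38$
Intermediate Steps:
$\frac{8 \left(-18 + 16\right)}{-1340} + \frac{482}{\left(\left(6 + 1\right) \left(4 - 3\right) + 12\right) 1} = 8 \left(-2\right) \left(- \frac{1}{1340}\right) + \frac{482}{\left(7 \cdot 1 + 12\right) 1} = \left(-16\right) \left(- \frac{1}{1340}\right) + \frac{482}{\left(7 + 12\right) 1} = \frac{4}{335} + \frac{482}{19 \cdot 1} = \frac{4}{335} + \frac{482}{19} = \frac{161546}{6365}$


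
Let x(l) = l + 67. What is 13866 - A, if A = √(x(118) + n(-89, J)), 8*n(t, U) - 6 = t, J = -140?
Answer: 13866 - √2794/4 ≈ 13853.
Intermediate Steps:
x(l) = 67 + l
n(t, U) = ¾ + t/8
A = √2794/4 (A = √((67 + 118) + (¾ + (⅛)*(-89))) = √(185 + (¾ - 89/8)) = √(185 - 83/8) = √(1397/8) = √2794/4 ≈ 13.215)
13866 - A = 13866 - √2794/4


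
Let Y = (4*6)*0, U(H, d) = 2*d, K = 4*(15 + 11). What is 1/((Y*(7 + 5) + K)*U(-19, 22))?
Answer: 1/4576 ≈ 0.00021853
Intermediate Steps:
K = 104 (K = 4*26 = 104)
Y = 0 (Y = 24*0 = 0)
1/((Y*(7 + 5) + K)*U(-19, 22)) = 1/((0*(7 + 5) + 104)*((2*22))) = 1/((0*12 + 104)*44) = (1/44)/(0 + 104) = (1/44)/104 = (1/104)*(1/44) = 1/4576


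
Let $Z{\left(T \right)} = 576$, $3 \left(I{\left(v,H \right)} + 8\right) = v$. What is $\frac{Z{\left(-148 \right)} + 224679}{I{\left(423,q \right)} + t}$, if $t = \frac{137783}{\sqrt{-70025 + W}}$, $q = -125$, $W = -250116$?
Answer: $\frac{3197025669005}{8215709746} + \frac{10345436555 i \sqrt{320141}}{8215709746} \approx 389.14 + 712.48 i$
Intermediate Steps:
$I{\left(v,H \right)} = -8 + \frac{v}{3}$
$t = - \frac{137783 i \sqrt{320141}}{320141}$ ($t = \frac{137783}{\sqrt{-70025 - 250116}} = \frac{137783}{\sqrt{-320141}} = \frac{137783}{i \sqrt{320141}} = 137783 \left(- \frac{i \sqrt{320141}}{320141}\right) = - \frac{137783 i \sqrt{320141}}{320141} \approx - 243.51 i$)
$\frac{Z{\left(-148 \right)} + 224679}{I{\left(423,q \right)} + t} = \frac{576 + 224679}{\left(-8 + \frac{1}{3} \cdot 423\right) - \frac{137783 i \sqrt{320141}}{320141}} = \frac{225255}{\left(-8 + 141\right) - \frac{137783 i \sqrt{320141}}{320141}} = \frac{225255}{133 - \frac{137783 i \sqrt{320141}}{320141}}$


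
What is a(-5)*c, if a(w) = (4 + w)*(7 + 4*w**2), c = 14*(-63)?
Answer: 94374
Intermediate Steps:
c = -882
a(-5)*c = (28 + 4*(-5)**3 + 7*(-5) + 16*(-5)**2)*(-882) = (28 + 4*(-125) - 35 + 16*25)*(-882) = (28 - 500 - 35 + 400)*(-882) = -107*(-882) = 94374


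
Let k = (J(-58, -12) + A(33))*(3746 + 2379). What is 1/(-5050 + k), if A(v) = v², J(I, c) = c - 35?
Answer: 1/6377200 ≈ 1.5681e-7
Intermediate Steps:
J(I, c) = -35 + c
k = 6382250 (k = ((-35 - 12) + 33²)*(3746 + 2379) = (-47 + 1089)*6125 = 1042*6125 = 6382250)
1/(-5050 + k) = 1/(-5050 + 6382250) = 1/6377200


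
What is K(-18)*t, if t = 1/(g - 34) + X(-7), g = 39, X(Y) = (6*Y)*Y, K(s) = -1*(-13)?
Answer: 19123/5 ≈ 3824.6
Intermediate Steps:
K(s) = 13
X(Y) = 6*Y²
t = 1471/5 (t = 1/(39 - 34) + 6*(-7)² = 1/5 + 6*49 = ⅕ + 294 = 1471/5 ≈ 294.20)
K(-18)*t = 13*(1471/5) = 19123/5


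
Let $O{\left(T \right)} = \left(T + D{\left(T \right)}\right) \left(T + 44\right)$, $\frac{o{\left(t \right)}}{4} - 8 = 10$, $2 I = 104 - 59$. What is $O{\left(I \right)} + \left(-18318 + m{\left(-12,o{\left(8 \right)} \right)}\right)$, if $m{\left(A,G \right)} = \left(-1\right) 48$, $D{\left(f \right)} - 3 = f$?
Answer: $-15174$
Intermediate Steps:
$D{\left(f \right)} = 3 + f$
$I = \frac{45}{2}$ ($I = \frac{104 - 59}{2} = \frac{1}{2} \cdot 45 = \frac{45}{2} \approx 22.5$)
$o{\left(t \right)} = 72$ ($o{\left(t \right)} = 32 + 4 \cdot 10 = 32 + 40 = 72$)
$m{\left(A,G \right)} = -48$
$O{\left(T \right)} = \left(3 + 2 T\right) \left(44 + T\right)$ ($O{\left(T \right)} = \left(T + \left(3 + T\right)\right) \left(T + 44\right) = \left(3 + 2 T\right) \left(44 + T\right)$)
$O{\left(I \right)} + \left(-18318 + m{\left(-12,o{\left(8 \right)} \right)}\right) = \left(132 + 2 \left(\frac{45}{2}\right)^{2} + 91 \cdot \frac{45}{2}\right) - 18366 = \left(132 + 2 \cdot \frac{2025}{4} + \frac{4095}{2}\right) - 18366 = \left(132 + \frac{2025}{2} + \frac{4095}{2}\right) - 18366 = 3192 - 18366 = -15174$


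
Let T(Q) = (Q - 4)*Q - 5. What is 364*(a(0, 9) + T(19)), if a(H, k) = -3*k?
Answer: 92092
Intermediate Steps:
T(Q) = -5 + Q*(-4 + Q) (T(Q) = (-4 + Q)*Q - 5 = Q*(-4 + Q) - 5 = -5 + Q*(-4 + Q))
364*(a(0, 9) + T(19)) = 364*(-3*9 + (-5 + 19² - 4*19)) = 364*(-27 + (-5 + 361 - 76)) = 364*(-27 + 280) = 364*253 = 92092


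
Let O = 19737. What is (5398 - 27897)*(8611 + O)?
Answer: -637801652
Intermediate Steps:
(5398 - 27897)*(8611 + O) = (5398 - 27897)*(8611 + 19737) = -22499*28348 = -637801652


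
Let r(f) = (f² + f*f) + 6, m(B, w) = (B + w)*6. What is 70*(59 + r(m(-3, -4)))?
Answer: 251510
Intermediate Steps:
m(B, w) = 6*B + 6*w
r(f) = 6 + 2*f² (r(f) = (f² + f²) + 6 = 2*f² + 6 = 6 + 2*f²)
70*(59 + r(m(-3, -4))) = 70*(59 + (6 + 2*(6*(-3) + 6*(-4))²)) = 70*(59 + (6 + 2*(-18 - 24)²)) = 70*(59 + (6 + 2*(-42)²)) = 70*(59 + (6 + 2*1764)) = 70*(59 + (6 + 3528)) = 70*(59 + 3534) = 70*3593 = 251510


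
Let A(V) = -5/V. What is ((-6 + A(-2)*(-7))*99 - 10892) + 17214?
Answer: 7991/2 ≈ 3995.5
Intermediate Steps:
((-6 + A(-2)*(-7))*99 - 10892) + 17214 = ((-6 - 5/(-2)*(-7))*99 - 10892) + 17214 = ((-6 - 5*(-½)*(-7))*99 - 10892) + 17214 = ((-6 + (5/2)*(-7))*99 - 10892) + 17214 = ((-6 - 35/2)*99 - 10892) + 17214 = (-47/2*99 - 10892) + 17214 = (-4653/2 - 10892) + 17214 = -26437/2 + 17214 = 7991/2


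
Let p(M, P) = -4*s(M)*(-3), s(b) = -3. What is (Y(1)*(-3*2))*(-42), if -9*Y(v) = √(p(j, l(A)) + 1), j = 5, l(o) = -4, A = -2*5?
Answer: -28*I*√35 ≈ -165.65*I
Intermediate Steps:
A = -10
p(M, P) = -36 (p(M, P) = -4*(-3)*(-3) = 12*(-3) = -36)
Y(v) = -I*√35/9 (Y(v) = -√(-36 + 1)/9 = -I*√35/9)
(Y(1)*(-3*2))*(-42) = ((-I*√35/9)*(-3*2))*(-42) = (-I*√35/9*(-6))*(-42) = (2*I*√35/3)*(-42) = -28*I*√35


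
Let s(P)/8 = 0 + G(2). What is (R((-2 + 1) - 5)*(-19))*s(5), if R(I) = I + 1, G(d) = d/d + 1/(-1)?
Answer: 0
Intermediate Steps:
G(d) = 0 (G(d) = 1 + 1*(-1) = 1 - 1 = 0)
R(I) = 1 + I
s(P) = 0 (s(P) = 8*(0 + 0) = 8*0 = 0)
(R((-2 + 1) - 5)*(-19))*s(5) = ((1 + ((-2 + 1) - 5))*(-19))*0 = ((1 + (-1 - 5))*(-19))*0 = ((1 - 6)*(-19))*0 = -5*(-19)*0 = 95*0 = 0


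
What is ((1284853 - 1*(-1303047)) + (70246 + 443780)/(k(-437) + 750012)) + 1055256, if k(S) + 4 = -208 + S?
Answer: 2730046823654/749363 ≈ 3.6432e+6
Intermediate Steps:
k(S) = -212 + S (k(S) = -4 + (-208 + S) = -212 + S)
((1284853 - 1*(-1303047)) + (70246 + 443780)/(k(-437) + 750012)) + 1055256 = ((1284853 - 1*(-1303047)) + (70246 + 443780)/((-212 - 437) + 750012)) + 1055256 = ((1284853 + 1303047) + 514026/(-649 + 750012)) + 1055256 = (2587900 + 514026/749363) + 1055256 = 1939277021726/749363 + 1055256 = 2730046823654/749363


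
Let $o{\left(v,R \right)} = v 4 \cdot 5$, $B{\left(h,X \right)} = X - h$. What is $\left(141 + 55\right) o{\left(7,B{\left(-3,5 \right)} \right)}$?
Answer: $27440$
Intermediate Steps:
$o{\left(v,R \right)} = 20 v$ ($o{\left(v,R \right)} = 4 v 5 = 20 v$)
$\left(141 + 55\right) o{\left(7,B{\left(-3,5 \right)} \right)} = \left(141 + 55\right) 20 \cdot 7 = 196 \cdot 140 = 27440$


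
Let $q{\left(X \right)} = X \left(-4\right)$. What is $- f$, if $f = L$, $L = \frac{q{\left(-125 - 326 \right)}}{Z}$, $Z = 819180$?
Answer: $- \frac{11}{4995} \approx -0.0022022$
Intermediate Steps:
$q{\left(X \right)} = - 4 X$
$L = \frac{11}{4995}$ ($L = \frac{\left(-4\right) \left(-125 - 326\right)}{819180} = \left(-4\right) \left(-451\right) \frac{1}{819180} = 1804 \cdot \frac{1}{819180} = \frac{11}{4995} \approx 0.0022022$)
$f = \frac{11}{4995} \approx 0.0022022$
$- f = \left(-1\right) \frac{11}{4995} = - \frac{11}{4995}$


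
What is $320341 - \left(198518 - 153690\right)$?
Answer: $275513$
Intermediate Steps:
$320341 - \left(198518 - 153690\right) = 320341 - 44828 = 275513$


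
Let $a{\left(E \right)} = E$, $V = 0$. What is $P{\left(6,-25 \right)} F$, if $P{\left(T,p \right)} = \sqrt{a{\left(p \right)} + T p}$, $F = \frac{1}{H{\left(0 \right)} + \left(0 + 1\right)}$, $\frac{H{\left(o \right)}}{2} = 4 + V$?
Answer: $\frac{5 i \sqrt{7}}{9} \approx 1.4699 i$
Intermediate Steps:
$H{\left(o \right)} = 8$ ($H{\left(o \right)} = 2 \left(4 + 0\right) = 2 \cdot 4 = 8$)
$F = \frac{1}{9}$ ($F = \frac{1}{8 + \left(0 + 1\right)} = \frac{1}{8 + 1} = \frac{1}{9} \approx 0.11111$)
$P{\left(T,p \right)} = \sqrt{p + T p}$
$P{\left(6,-25 \right)} F = \sqrt{- 25 \left(1 + 6\right)} \frac{1}{9} = \sqrt{\left(-25\right) 7} \cdot \frac{1}{9} = \sqrt{-175} \cdot \frac{1}{9} = 5 i \sqrt{7} \cdot \frac{1}{9} = \frac{5 i \sqrt{7}}{9}$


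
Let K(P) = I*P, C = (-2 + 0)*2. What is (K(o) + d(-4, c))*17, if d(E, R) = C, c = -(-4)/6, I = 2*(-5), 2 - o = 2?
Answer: -68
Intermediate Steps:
o = 0 (o = 2 - 1*2 = 2 - 2 = 0)
I = -10
C = -4 (C = -2*2 = -4)
c = ⅔ (c = -(-4)/6 = -4*(-⅙) = ⅔ ≈ 0.66667)
d(E, R) = -4
K(P) = -10*P
(K(o) + d(-4, c))*17 = (-10*0 - 4)*17 = (0 - 4)*17 = -4*17 = -68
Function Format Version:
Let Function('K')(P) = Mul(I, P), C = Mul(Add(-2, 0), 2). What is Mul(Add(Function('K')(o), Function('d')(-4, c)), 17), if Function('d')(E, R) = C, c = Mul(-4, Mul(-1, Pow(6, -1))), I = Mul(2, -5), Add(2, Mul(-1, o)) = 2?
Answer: -68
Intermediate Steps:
o = 0 (o = Add(2, Mul(-1, 2)) = Add(2, -2) = 0)
I = -10
C = -4 (C = Mul(-2, 2) = -4)
c = Rational(2, 3) (c = Mul(-4, Mul(-1, Rational(1, 6))) = Mul(-4, Rational(-1, 6)) = Rational(2, 3) ≈ 0.66667)
Function('d')(E, R) = -4
Function('K')(P) = Mul(-10, P)
Mul(Add(Function('K')(o), Function('d')(-4, c)), 17) = Mul(Add(Mul(-10, 0), -4), 17) = Mul(Add(0, -4), 17) = Mul(-4, 17) = -68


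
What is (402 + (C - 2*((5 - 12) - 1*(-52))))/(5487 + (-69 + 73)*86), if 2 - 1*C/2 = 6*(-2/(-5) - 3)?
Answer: 248/4165 ≈ 0.059544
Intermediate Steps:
C = 176/5 (C = 4 - 12*(-2/(-5) - 3) = 4 - 12*(-2*(-⅕) - 3) = 4 - 12*(⅖ - 3) = 4 - 12*(-13)/5 = 4 - 2*(-78/5) = 4 + 156/5 = 176/5 ≈ 35.200)
(402 + (C - 2*((5 - 12) - 1*(-52))))/(5487 + (-69 + 73)*86) = (402 + (176/5 - 2*((5 - 12) - 1*(-52))))/(5487 + (-69 + 73)*86) = (402 + (176/5 - 2*(-7 + 52)))/(5487 + 4*86) = (402 + (176/5 - 2*45))/(5487 + 344) = (402 + (176/5 - 90))/5831 = (402 - 274/5)*(1/5831) = (1736/5)*(1/5831) = 248/4165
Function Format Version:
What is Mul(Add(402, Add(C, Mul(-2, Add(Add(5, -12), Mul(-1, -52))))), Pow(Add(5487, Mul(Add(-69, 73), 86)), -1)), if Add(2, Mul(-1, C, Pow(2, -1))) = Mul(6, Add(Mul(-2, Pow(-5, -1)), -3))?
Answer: Rational(248, 4165) ≈ 0.059544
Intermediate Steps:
C = Rational(176, 5) (C = Add(4, Mul(-2, Mul(6, Add(Mul(-2, Pow(-5, -1)), -3)))) = Add(4, Mul(-2, Mul(6, Add(Mul(-2, Rational(-1, 5)), -3)))) = Add(4, Mul(-2, Mul(6, Add(Rational(2, 5), -3)))) = Add(4, Mul(-2, Mul(6, Rational(-13, 5)))) = Add(4, Mul(-2, Rational(-78, 5))) = Add(4, Rational(156, 5)) = Rational(176, 5) ≈ 35.200)
Mul(Add(402, Add(C, Mul(-2, Add(Add(5, -12), Mul(-1, -52))))), Pow(Add(5487, Mul(Add(-69, 73), 86)), -1)) = Mul(Add(402, Add(Rational(176, 5), Mul(-2, Add(Add(5, -12), Mul(-1, -52))))), Pow(Add(5487, Mul(Add(-69, 73), 86)), -1)) = Mul(Add(402, Add(Rational(176, 5), Mul(-2, Add(-7, 52)))), Pow(Add(5487, Mul(4, 86)), -1)) = Mul(Add(402, Add(Rational(176, 5), Mul(-2, 45))), Pow(Add(5487, 344), -1)) = Mul(Add(402, Add(Rational(176, 5), -90)), Pow(5831, -1)) = Mul(Add(402, Rational(-274, 5)), Rational(1, 5831)) = Mul(Rational(1736, 5), Rational(1, 5831)) = Rational(248, 4165)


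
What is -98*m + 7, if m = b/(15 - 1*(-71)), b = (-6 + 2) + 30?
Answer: -973/43 ≈ -22.628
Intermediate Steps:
b = 26 (b = -4 + 30 = 26)
m = 13/43 (m = 26/(15 - 1*(-71)) = 26/(15 + 71) = 26/86 = 26*(1/86) = 13/43 ≈ 0.30233)
-98*m + 7 = -98*13/43 + 7 = -1274/43 + 7 = -973/43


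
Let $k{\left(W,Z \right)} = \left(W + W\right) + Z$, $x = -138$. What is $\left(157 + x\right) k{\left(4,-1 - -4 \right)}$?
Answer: $209$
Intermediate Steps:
$k{\left(W,Z \right)} = Z + 2 W$ ($k{\left(W,Z \right)} = 2 W + Z = Z + 2 W$)
$\left(157 + x\right) k{\left(4,-1 - -4 \right)} = \left(157 - 138\right) \left(\left(-1 - -4\right) + 2 \cdot 4\right) = 19 \left(\left(-1 + 4\right) + 8\right) = 19 \left(3 + 8\right) = 19 \cdot 11 = 209$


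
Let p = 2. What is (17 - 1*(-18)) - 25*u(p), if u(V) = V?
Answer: -15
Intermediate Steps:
(17 - 1*(-18)) - 25*u(p) = (17 - 1*(-18)) - 25*2 = (17 + 18) - 50 = 35 - 50 = -15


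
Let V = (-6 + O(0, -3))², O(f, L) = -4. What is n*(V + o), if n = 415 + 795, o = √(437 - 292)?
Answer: 121000 + 1210*√145 ≈ 1.3557e+5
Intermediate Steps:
o = √145 ≈ 12.042
V = 100 (V = (-6 - 4)² = (-10)² = 100)
n = 1210
n*(V + o) = 1210*(100 + √145) = 121000 + 1210*√145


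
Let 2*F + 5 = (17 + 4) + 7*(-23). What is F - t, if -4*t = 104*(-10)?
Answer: -665/2 ≈ -332.50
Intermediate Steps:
F = -145/2 (F = -5/2 + ((17 + 4) + 7*(-23))/2 = -5/2 + (21 - 161)/2 = -5/2 + (1/2)*(-140) = -5/2 - 70 = -145/2 ≈ -72.500)
t = 260 (t = -26*(-10) = -1/4*(-1040) = 260)
F - t = -145/2 - 1*260 = -145/2 - 260 = -665/2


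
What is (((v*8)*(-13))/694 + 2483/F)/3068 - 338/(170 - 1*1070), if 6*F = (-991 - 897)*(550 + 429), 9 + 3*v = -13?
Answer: 6401236298449/17028589723200 ≈ 0.37591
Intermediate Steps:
v = -22/3 (v = -3 + (⅓)*(-13) = -3 - 13/3 = -22/3 ≈ -7.3333)
F = -924176/3 (F = ((-991 - 897)*(550 + 429))/6 = (-1888*979)/6 = (⅙)*(-1848352) = -924176/3 ≈ -3.0806e+5)
(((v*8)*(-13))/694 + 2483/F)/3068 - 338/(170 - 1*1070) = ((-22/3*8*(-13))/694 + 2483/(-924176/3))/3068 - 338/(170 - 1*1070) = (-176/3*(-13)*(1/694) + 2483*(-3/924176))*(1/3068) - 338/(170 - 1070) = ((2288/3)*(1/694) - 7449/924176)*(1/3068) - 338/(-900) = (1144/1041 - 7449/924176)*(1/3068) - 338*(-1/900) = (1049502935/962067216)*(1/3068) + 169/450 = 80730995/227047862976 + 169/450 = 6401236298449/17028589723200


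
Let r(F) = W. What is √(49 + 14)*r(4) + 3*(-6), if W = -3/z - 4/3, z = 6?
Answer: -18 - 11*√7/2 ≈ -32.552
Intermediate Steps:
W = -11/6 (W = -3/6 - 4/3 = -3*⅙ - 4*⅓ = -½ - 4/3 = -11/6 ≈ -1.8333)
r(F) = -11/6
√(49 + 14)*r(4) + 3*(-6) = √(49 + 14)*(-11/6) + 3*(-6) = √63*(-11/6) - 18 = (3*√7)*(-11/6) - 18 = -11*√7/2 - 18 = -18 - 11*√7/2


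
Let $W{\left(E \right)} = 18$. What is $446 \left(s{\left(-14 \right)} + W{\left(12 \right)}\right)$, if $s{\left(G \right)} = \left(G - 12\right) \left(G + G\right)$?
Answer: $332716$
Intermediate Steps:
$s{\left(G \right)} = 2 G \left(-12 + G\right)$ ($s{\left(G \right)} = \left(-12 + G\right) 2 G = 2 G \left(-12 + G\right)$)
$446 \left(s{\left(-14 \right)} + W{\left(12 \right)}\right) = 446 \left(2 \left(-14\right) \left(-12 - 14\right) + 18\right) = 446 \left(2 \left(-14\right) \left(-26\right) + 18\right) = 446 \left(728 + 18\right) = 446 \cdot 746 = 332716$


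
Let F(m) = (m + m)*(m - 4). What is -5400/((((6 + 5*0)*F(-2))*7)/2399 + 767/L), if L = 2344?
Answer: -6073116480/840557 ≈ -7225.1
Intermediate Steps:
F(m) = 2*m*(-4 + m) (F(m) = (2*m)*(-4 + m) = 2*m*(-4 + m))
-5400/((((6 + 5*0)*F(-2))*7)/2399 + 767/L) = -5400/((((6 + 5*0)*(2*(-2)*(-4 - 2)))*7)/2399 + 767/2344) = -5400/((((6 + 0)*(2*(-2)*(-6)))*7)*(1/2399) + 767*(1/2344)) = -5400/(((6*24)*7)*(1/2399) + 767/2344) = -5400/((144*7)*(1/2399) + 767/2344) = -5400/(1008*(1/2399) + 767/2344) = -5400/(1008/2399 + 767/2344) = -5400/4202785/5623256 = -5400*5623256/4202785 = -6073116480/840557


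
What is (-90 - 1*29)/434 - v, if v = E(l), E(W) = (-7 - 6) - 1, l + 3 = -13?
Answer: 851/62 ≈ 13.726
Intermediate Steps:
l = -16 (l = -3 - 13 = -16)
E(W) = -14 (E(W) = -13 - 1 = -14)
v = -14
(-90 - 1*29)/434 - v = (-90 - 1*29)/434 - 1*(-14) = (-90 - 29)*(1/434) + 14 = -119*1/434 + 14 = -17/62 + 14 = 851/62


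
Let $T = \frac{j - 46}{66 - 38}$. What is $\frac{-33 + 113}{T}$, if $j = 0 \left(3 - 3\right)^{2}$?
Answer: $- \frac{1120}{23} \approx -48.696$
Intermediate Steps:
$j = 0$ ($j = 0 \cdot 0^{2} = 0 \cdot 0 = 0$)
$T = - \frac{23}{14}$ ($T = \frac{0 - 46}{66 - 38} = - \frac{46}{28} = \left(-46\right) \frac{1}{28} = - \frac{23}{14} \approx -1.6429$)
$\frac{-33 + 113}{T} = \frac{-33 + 113}{- \frac{23}{14}} = \left(- \frac{14}{23}\right) 80 = - \frac{1120}{23}$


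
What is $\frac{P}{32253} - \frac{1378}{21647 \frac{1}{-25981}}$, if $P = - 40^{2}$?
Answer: $\frac{1154681400754}{698180691} \approx 1653.8$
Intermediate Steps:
$P = -1600$ ($P = \left(-1\right) 1600 = -1600$)
$\frac{P}{32253} - \frac{1378}{21647 \frac{1}{-25981}} = - \frac{1600}{32253} - \frac{1378}{21647 \frac{1}{-25981}} = \left(-1600\right) \frac{1}{32253} - \frac{1378}{21647 \left(- \frac{1}{25981}\right)} = - \frac{1600}{32253} - \frac{1378}{- \frac{21647}{25981}} = - \frac{1600}{32253} - - \frac{35801818}{21647} = - \frac{1600}{32253} + \frac{35801818}{21647} = \frac{1154681400754}{698180691}$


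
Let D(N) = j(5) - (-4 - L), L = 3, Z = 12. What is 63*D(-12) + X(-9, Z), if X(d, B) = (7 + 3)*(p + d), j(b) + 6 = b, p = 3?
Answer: 318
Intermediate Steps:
j(b) = -6 + b
X(d, B) = 30 + 10*d (X(d, B) = (7 + 3)*(3 + d) = 10*(3 + d) = 30 + 10*d)
D(N) = 6 (D(N) = (-6 + 5) - (-4 - 1*3) = -1 - (-4 - 3) = -1 - 1*(-7) = -1 + 7 = 6)
63*D(-12) + X(-9, Z) = 63*6 + (30 + 10*(-9)) = 378 + (30 - 90) = 378 - 60 = 318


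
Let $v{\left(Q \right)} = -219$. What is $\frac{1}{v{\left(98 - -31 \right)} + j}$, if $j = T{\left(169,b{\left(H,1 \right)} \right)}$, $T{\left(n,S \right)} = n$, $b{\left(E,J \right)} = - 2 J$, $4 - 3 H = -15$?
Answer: $- \frac{1}{50} \approx -0.02$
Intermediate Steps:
$H = \frac{19}{3}$ ($H = \frac{4}{3} - -5 = \frac{4}{3} + 5 = \frac{19}{3} \approx 6.3333$)
$j = 169$
$\frac{1}{v{\left(98 - -31 \right)} + j} = \frac{1}{-219 + 169} = \frac{1}{-50} = - \frac{1}{50}$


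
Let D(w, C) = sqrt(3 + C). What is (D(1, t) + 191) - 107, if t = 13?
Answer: 88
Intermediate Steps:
(D(1, t) + 191) - 107 = (sqrt(3 + 13) + 191) - 107 = (sqrt(16) + 191) - 107 = (4 + 191) - 107 = 195 - 107 = 88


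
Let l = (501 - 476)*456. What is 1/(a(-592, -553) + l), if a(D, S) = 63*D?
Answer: -1/25896 ≈ -3.8616e-5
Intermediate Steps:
l = 11400 (l = 25*456 = 11400)
1/(a(-592, -553) + l) = 1/(63*(-592) + 11400) = 1/(-37296 + 11400) = 1/(-25896) = -1/25896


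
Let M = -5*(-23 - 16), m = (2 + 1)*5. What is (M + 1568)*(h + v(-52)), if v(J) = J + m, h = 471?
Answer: 765142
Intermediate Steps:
m = 15 (m = 3*5 = 15)
v(J) = 15 + J (v(J) = J + 15 = 15 + J)
M = 195 (M = -5*(-39) = 195)
(M + 1568)*(h + v(-52)) = (195 + 1568)*(471 + (15 - 52)) = 1763*(471 - 37) = 1763*434 = 765142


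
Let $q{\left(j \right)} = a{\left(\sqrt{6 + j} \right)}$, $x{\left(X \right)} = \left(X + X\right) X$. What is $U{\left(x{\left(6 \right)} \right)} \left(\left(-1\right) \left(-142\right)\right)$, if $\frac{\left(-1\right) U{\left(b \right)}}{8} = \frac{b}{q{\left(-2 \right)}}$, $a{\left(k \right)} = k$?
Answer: $-40896$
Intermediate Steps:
$x{\left(X \right)} = 2 X^{2}$ ($x{\left(X \right)} = 2 X X = 2 X^{2}$)
$q{\left(j \right)} = \sqrt{6 + j}$
$U{\left(b \right)} = - 4 b$ ($U{\left(b \right)} = - 8 \frac{b}{\sqrt{6 - 2}} = - 8 \frac{b}{\sqrt{4}} = - 8 \frac{b}{2} = - 4 b$)
$U{\left(x{\left(6 \right)} \right)} \left(\left(-1\right) \left(-142\right)\right) = - 4 \cdot 2 \cdot 6^{2} \left(\left(-1\right) \left(-142\right)\right) = - 4 \cdot 2 \cdot 36 \cdot 142 = \left(-4\right) 72 \cdot 142 = \left(-288\right) 142 = -40896$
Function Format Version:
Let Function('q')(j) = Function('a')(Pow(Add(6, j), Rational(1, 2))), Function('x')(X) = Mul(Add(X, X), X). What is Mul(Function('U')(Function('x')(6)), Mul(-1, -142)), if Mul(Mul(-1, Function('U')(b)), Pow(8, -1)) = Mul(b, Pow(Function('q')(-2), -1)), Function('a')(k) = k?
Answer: -40896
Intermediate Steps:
Function('x')(X) = Mul(2, Pow(X, 2)) (Function('x')(X) = Mul(Mul(2, X), X) = Mul(2, Pow(X, 2)))
Function('q')(j) = Pow(Add(6, j), Rational(1, 2))
Function('U')(b) = Mul(-4, b) (Function('U')(b) = Mul(-8, Mul(b, Pow(Pow(Add(6, -2), Rational(1, 2)), -1))) = Mul(-8, Mul(b, Pow(Pow(4, Rational(1, 2)), -1))) = Mul(-8, Mul(b, Pow(2, -1))) = Mul(-8, Mul(b, Rational(1, 2))) = Mul(-8, Mul(Rational(1, 2), b)) = Mul(-4, b))
Mul(Function('U')(Function('x')(6)), Mul(-1, -142)) = Mul(Mul(-4, Mul(2, Pow(6, 2))), Mul(-1, -142)) = Mul(Mul(-4, Mul(2, 36)), 142) = Mul(Mul(-4, 72), 142) = Mul(-288, 142) = -40896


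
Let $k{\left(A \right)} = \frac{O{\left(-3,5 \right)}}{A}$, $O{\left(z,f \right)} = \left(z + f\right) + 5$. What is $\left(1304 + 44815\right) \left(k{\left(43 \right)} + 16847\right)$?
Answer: $\frac{33409894932}{43} \approx 7.7697 \cdot 10^{8}$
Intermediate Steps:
$O{\left(z,f \right)} = 5 + f + z$ ($O{\left(z,f \right)} = \left(f + z\right) + 5 = 5 + f + z$)
$k{\left(A \right)} = \frac{7}{A}$ ($k{\left(A \right)} = \frac{5 + 5 - 3}{A} = \frac{7}{A}$)
$\left(1304 + 44815\right) \left(k{\left(43 \right)} + 16847\right) = \left(1304 + 44815\right) \left(\frac{7}{43} + 16847\right) = 46119 \left(7 \cdot \frac{1}{43} + 16847\right) = 46119 \left(\frac{7}{43} + 16847\right) = 46119 \cdot \frac{724428}{43} = \frac{33409894932}{43}$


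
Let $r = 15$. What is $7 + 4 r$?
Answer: $67$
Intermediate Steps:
$7 + 4 r = 7 + 4 \cdot 15 = 7 + 60 = 67$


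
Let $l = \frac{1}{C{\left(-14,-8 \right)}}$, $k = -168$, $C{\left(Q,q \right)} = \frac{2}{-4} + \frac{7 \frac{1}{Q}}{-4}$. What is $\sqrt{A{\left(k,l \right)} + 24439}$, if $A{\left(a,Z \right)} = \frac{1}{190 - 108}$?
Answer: $\frac{\sqrt{164327918}}{82} \approx 156.33$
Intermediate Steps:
$C{\left(Q,q \right)} = - \frac{1}{2} - \frac{7}{4 Q}$ ($C{\left(Q,q \right)} = 2 \left(- \frac{1}{4}\right) + \frac{7}{Q} \left(- \frac{1}{4}\right) = - \frac{1}{2} - \frac{7}{4 Q}$)
$l = - \frac{8}{3}$ ($l = \frac{1}{\frac{1}{4} \frac{1}{-14} \left(-7 - -28\right)} = \frac{1}{\frac{1}{4} \left(- \frac{1}{14}\right) \left(-7 + 28\right)} = \frac{1}{\frac{1}{4} \left(- \frac{1}{14}\right) 21} = \frac{1}{- \frac{3}{8}} = - \frac{8}{3} \approx -2.6667$)
$A{\left(a,Z \right)} = \frac{1}{82}$
$\sqrt{A{\left(k,l \right)} + 24439} = \sqrt{\frac{1}{82} + 24439} = \sqrt{\frac{2003999}{82}} = \frac{\sqrt{164327918}}{82}$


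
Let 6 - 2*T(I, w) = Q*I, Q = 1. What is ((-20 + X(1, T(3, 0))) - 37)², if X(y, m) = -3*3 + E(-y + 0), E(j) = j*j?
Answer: 4225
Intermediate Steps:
T(I, w) = 3 - I/2
E(j) = j²
X(y, m) = -9 + y² (X(y, m) = -3*3 + (-y + 0)² = -9 + (-y)² = -9 + y²)
((-20 + X(1, T(3, 0))) - 37)² = ((-20 + (-9 + 1²)) - 37)² = ((-20 + (-9 + 1)) - 37)² = ((-20 - 8) - 37)² = (-28 - 37)² = (-65)² = 4225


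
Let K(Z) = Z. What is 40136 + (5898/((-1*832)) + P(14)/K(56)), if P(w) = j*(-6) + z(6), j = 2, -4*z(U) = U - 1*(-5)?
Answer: 58427311/1456 ≈ 40129.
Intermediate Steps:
z(U) = -5/4 - U/4 (z(U) = -(U - 1*(-5))/4 = -(U + 5)/4 = -(5 + U)/4 = -5/4 - U/4)
P(w) = -59/4 (P(w) = 2*(-6) + (-5/4 - ¼*6) = -12 + (-5/4 - 3/2) = -12 - 11/4 = -59/4)
40136 + (5898/((-1*832)) + P(14)/K(56)) = 40136 + (5898/((-1*832)) - 59/4/56) = 40136 + (5898/(-832) - 59/4*1/56) = 40136 + (5898*(-1/832) - 59/224) = 40136 + (-2949/416 - 59/224) = 40136 - 10705/1456 = 58427311/1456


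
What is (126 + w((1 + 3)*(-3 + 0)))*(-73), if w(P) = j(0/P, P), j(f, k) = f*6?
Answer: -9198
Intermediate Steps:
j(f, k) = 6*f
w(P) = 0 (w(P) = 6*(0/P) = 6*0 = 0)
(126 + w((1 + 3)*(-3 + 0)))*(-73) = (126 + 0)*(-73) = 126*(-73) = -9198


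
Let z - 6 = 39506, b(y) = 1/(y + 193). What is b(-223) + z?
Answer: 1185359/30 ≈ 39512.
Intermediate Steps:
b(y) = 1/(193 + y)
z = 39512 (z = 6 + 39506 = 39512)
b(-223) + z = 1/(193 - 223) + 39512 = 1/(-30) + 39512 = -1/30 + 39512 = 1185359/30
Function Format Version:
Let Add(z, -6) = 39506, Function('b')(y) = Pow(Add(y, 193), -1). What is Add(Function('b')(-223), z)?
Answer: Rational(1185359, 30) ≈ 39512.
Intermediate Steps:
Function('b')(y) = Pow(Add(193, y), -1)
z = 39512 (z = Add(6, 39506) = 39512)
Add(Function('b')(-223), z) = Add(Pow(Add(193, -223), -1), 39512) = Add(Pow(-30, -1), 39512) = Add(Rational(-1, 30), 39512) = Rational(1185359, 30)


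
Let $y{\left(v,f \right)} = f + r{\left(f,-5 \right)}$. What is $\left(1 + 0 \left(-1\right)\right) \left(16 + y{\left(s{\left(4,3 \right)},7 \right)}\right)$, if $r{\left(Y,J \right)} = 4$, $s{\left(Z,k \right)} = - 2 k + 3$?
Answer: $27$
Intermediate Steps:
$s{\left(Z,k \right)} = 3 - 2 k$
$y{\left(v,f \right)} = 4 + f$ ($y{\left(v,f \right)} = f + 4 = 4 + f$)
$\left(1 + 0 \left(-1\right)\right) \left(16 + y{\left(s{\left(4,3 \right)},7 \right)}\right) = \left(1 + 0 \left(-1\right)\right) \left(16 + \left(4 + 7\right)\right) = \left(1 + 0\right) \left(16 + 11\right) = 1 \cdot 27 = 27$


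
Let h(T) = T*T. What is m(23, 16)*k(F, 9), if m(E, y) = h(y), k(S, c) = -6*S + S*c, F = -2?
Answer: -1536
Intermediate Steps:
h(T) = T**2
m(E, y) = y**2
m(23, 16)*k(F, 9) = 16**2*(-2*(-6 + 9)) = 256*(-2*3) = 256*(-6) = -1536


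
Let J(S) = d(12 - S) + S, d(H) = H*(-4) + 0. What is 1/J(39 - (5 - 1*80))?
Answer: 1/522 ≈ 0.0019157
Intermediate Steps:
d(H) = -4*H (d(H) = -4*H + 0 = -4*H)
J(S) = -48 + 5*S (J(S) = -4*(12 - S) + S = (-48 + 4*S) + S = -48 + 5*S)
1/J(39 - (5 - 1*80)) = 1/(-48 + 5*(39 - (5 - 1*80))) = 1/(-48 + 5*(39 - (5 - 80))) = 1/(-48 + 5*(39 - 1*(-75))) = 1/(-48 + 5*(39 + 75)) = 1/(-48 + 5*114) = 1/(-48 + 570) = 1/522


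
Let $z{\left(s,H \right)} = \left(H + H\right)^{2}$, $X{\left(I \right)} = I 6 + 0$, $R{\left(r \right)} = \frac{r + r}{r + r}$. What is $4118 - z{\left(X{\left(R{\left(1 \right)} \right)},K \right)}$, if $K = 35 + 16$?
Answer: $-6286$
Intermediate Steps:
$K = 51$
$R{\left(r \right)} = 1$ ($R{\left(r \right)} = \frac{2 r}{2 r} = 2 r \frac{1}{2 r} = 1$)
$X{\left(I \right)} = 6 I$ ($X{\left(I \right)} = 6 I + 0 = 6 I$)
$z{\left(s,H \right)} = 4 H^{2}$ ($z{\left(s,H \right)} = \left(2 H\right)^{2} = 4 H^{2}$)
$4118 - z{\left(X{\left(R{\left(1 \right)} \right)},K \right)} = 4118 - 4 \cdot 51^{2} = 4118 - 4 \cdot 2601 = 4118 - 10404 = -6286$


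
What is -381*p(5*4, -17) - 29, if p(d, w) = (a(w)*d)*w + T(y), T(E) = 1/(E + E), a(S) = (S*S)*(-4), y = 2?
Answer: -598993457/4 ≈ -1.4975e+8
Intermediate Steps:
a(S) = -4*S² (a(S) = S²*(-4) = -4*S²)
T(E) = 1/(2*E)
p(d, w) = ¼ - 4*d*w³ (p(d, w) = ((-4*w²)*d)*w + (½)/2 = (-4*d*w²)*w + (½)*(½) = -4*d*w³ + ¼ = ¼ - 4*d*w³)
-381*p(5*4, -17) - 29 = -381*(¼ - 4*5*4*(-17)³) - 29 = -381*(¼ - 4*20*(-4913)) - 29 = -381*(¼ + 393040) - 29 = -381*1572161/4 - 29 = -598993341/4 - 29 = -598993457/4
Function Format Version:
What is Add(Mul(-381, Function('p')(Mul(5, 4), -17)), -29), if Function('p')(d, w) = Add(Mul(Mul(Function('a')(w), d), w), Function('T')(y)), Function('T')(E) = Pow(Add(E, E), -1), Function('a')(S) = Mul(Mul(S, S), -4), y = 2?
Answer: Rational(-598993457, 4) ≈ -1.4975e+8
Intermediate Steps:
Function('a')(S) = Mul(-4, Pow(S, 2)) (Function('a')(S) = Mul(Pow(S, 2), -4) = Mul(-4, Pow(S, 2)))
Function('T')(E) = Mul(Rational(1, 2), Pow(E, -1)) (Function('T')(E) = Pow(Mul(2, E), -1) = Mul(Rational(1, 2), Pow(E, -1)))
Function('p')(d, w) = Add(Rational(1, 4), Mul(-4, d, Pow(w, 3))) (Function('p')(d, w) = Add(Mul(Mul(Mul(-4, Pow(w, 2)), d), w), Mul(Rational(1, 2), Pow(2, -1))) = Add(Mul(Mul(-4, d, Pow(w, 2)), w), Mul(Rational(1, 2), Rational(1, 2))) = Add(Mul(-4, d, Pow(w, 3)), Rational(1, 4)) = Add(Rational(1, 4), Mul(-4, d, Pow(w, 3))))
Add(Mul(-381, Function('p')(Mul(5, 4), -17)), -29) = Add(Mul(-381, Add(Rational(1, 4), Mul(-4, Mul(5, 4), Pow(-17, 3)))), -29) = Add(Mul(-381, Add(Rational(1, 4), Mul(-4, 20, -4913))), -29) = Add(Mul(-381, Add(Rational(1, 4), 393040)), -29) = Add(Mul(-381, Rational(1572161, 4)), -29) = Add(Rational(-598993341, 4), -29) = Rational(-598993457, 4)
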